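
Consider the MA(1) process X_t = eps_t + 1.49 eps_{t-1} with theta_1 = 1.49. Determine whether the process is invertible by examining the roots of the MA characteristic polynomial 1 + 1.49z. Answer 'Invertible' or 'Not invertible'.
\text{Not invertible}

The MA(q) characteristic polynomial is P(z) = 1 + 1.49z.
Invertibility requires all roots to lie outside the unit circle, i.e. |z| > 1 for every root.
This is linear in z: 1 + (1.49) z = 0  =>  z = -1/(1.49) = -0.671141,  |z| = 0.671141.
Moduli of all roots: 0.6711.
All moduli strictly greater than 1? No.
Verdict: Not invertible.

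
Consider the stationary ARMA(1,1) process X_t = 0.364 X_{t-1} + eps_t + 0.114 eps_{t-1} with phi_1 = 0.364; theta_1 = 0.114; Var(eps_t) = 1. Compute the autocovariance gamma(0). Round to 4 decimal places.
\gamma(0) = 1.2634

Multiply the model equation by X_{t-k} and take expectations. With theta_0 = psi_0 = 1 and psi_j the MA(infinity) weights, this gives
  gamma(k) - sum_i phi_i gamma(k-i) = c_k,
  c_k = sigma^2 * sum_{j=k..q} theta_j psi_{j-k}   (c_k = 0 for k > q),
using gamma(-m) = gamma(m).
psi-weights needed (psi_j = theta_j + sum_i phi_i psi_{j-i}):
  psi_1 = theta_1 + phi_1 = 0.114 + (0.364) = 0.478
Right-hand sides:
  c_0 = sigma^2 (1 + theta_1 psi_1) = 1 * (1 + (0.114)(0.478)) = 1 * 1.054492 = 1.054492
  c_1 = sigma^2 theta_1 = 1 * (0.114) = 0.114
  c_2 = 0
Equations for k = 0 and k = 1 (AR order 1):
  gamma(0) = phi_1 gamma(1) + c_0
  gamma(1) = phi_1 gamma(0) + c_1
Substituting the second into the first: gamma(0) (1 - phi_1^2) = c_0 + phi_1 c_1, so
  gamma(0) = (c_0 + phi_1 c_1) / (1 - phi_1^2) = (1.054492 + (0.364)(0.114)) / (1 - (0.364)^2) = 1.095988 / 0.867504 = 1.263381.
Therefore gamma(0) = 1.2634 (to 4 decimal places).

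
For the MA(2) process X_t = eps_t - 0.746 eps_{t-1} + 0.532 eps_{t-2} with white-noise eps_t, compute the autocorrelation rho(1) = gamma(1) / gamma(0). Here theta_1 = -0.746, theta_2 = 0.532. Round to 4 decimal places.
\rho(1) = -0.6213

For an MA(q) process with theta_0 = 1, the autocovariance is
  gamma(k) = sigma^2 * sum_{i=0..q-k} theta_i * theta_{i+k},
and rho(k) = gamma(k) / gamma(0). Sigma^2 cancels.
  numerator   = (1)*(-0.746) + (-0.746)*(0.532) = -1.142872.
  denominator = (1)^2 + (-0.746)^2 + (0.532)^2 = 1.83954.
  rho(1) = -1.142872 / 1.83954 = -0.6213.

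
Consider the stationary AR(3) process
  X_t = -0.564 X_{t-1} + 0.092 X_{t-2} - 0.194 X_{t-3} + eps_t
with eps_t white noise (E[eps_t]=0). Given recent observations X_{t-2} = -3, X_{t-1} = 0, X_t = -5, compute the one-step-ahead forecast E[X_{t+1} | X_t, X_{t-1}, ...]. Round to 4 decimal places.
E[X_{t+1} \mid \mathcal F_t] = 3.4020

For an AR(p) model X_t = c + sum_i phi_i X_{t-i} + eps_t, the
one-step-ahead conditional mean is
  E[X_{t+1} | X_t, ...] = c + sum_i phi_i X_{t+1-i}.
Substitute known values:
  E[X_{t+1} | ...] = (-0.564) * (-5) + (0.092) * (0) + (-0.194) * (-3)
                   = 3.4020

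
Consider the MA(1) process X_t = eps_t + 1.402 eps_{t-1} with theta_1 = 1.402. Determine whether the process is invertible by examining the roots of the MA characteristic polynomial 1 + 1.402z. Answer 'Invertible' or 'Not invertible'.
\text{Not invertible}

The MA(q) characteristic polynomial is P(z) = 1 + 1.402z.
Invertibility requires all roots to lie outside the unit circle, i.e. |z| > 1 for every root.
This is linear in z: 1 + (1.402) z = 0  =>  z = -1/(1.402) = -0.713267,  |z| = 0.713267.
Moduli of all roots: 0.7133.
All moduli strictly greater than 1? No.
Verdict: Not invertible.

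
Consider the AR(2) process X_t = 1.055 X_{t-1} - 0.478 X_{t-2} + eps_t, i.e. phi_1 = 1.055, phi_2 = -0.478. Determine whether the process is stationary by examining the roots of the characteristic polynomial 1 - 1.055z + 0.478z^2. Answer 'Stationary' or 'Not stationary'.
\text{Stationary}

The AR(p) characteristic polynomial is P(z) = 1 - 1.055z + 0.478z^2.
Stationarity requires all roots to lie outside the unit circle, i.e. |z| > 1 for every root.
Set 1 + (-1.055) z + (0.478) z^2 = 0, i.e. a z^2 + b z + c = 0 with a = 0.478, b = -1.055, c = 1.
Discriminant D = b^2 - 4ac = (-1.055)^2 - 4*(0.478)*1 = 1.113025 - (1.912) = -0.798975.
D < 0, so the roots are the complex-conjugate pair z = (-b +/- i sqrt(-D)) / (2a) = 1.1036 +/- 0.935i.
For a conjugate pair |z|^2 = z * conj(z) = (product of roots) = c/a = 1/(0.478) = 2.09205, so |z| = sqrt(2.09205) = 1.4464 for both roots.
Moduli of all roots: 1.4464, 1.4464.
All moduli strictly greater than 1? Yes.
Verdict: Stationary.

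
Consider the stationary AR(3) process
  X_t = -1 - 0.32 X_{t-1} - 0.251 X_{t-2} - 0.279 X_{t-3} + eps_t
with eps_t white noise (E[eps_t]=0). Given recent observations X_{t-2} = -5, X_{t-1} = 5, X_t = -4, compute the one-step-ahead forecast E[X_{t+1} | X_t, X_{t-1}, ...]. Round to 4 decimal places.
E[X_{t+1} \mid \mathcal F_t] = 0.4200

For an AR(p) model X_t = c + sum_i phi_i X_{t-i} + eps_t, the
one-step-ahead conditional mean is
  E[X_{t+1} | X_t, ...] = c + sum_i phi_i X_{t+1-i}.
Substitute known values:
  E[X_{t+1} | ...] = -1 + (-0.32) * (-4) + (-0.251) * (5) + (-0.279) * (-5)
                   = 0.4200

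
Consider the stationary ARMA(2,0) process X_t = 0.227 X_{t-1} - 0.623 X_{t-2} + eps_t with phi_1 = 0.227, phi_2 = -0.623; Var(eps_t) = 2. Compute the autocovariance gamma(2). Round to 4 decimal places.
\gamma(2) = -1.9712

Multiply the model equation by X_{t-k} and take expectations. With theta_0 = psi_0 = 1 and psi_j the MA(infinity) weights, this gives
  gamma(k) - sum_i phi_i gamma(k-i) = c_k,
  c_k = sigma^2 * sum_{j=k..q} theta_j psi_{j-k}   (c_k = 0 for k > q),
using gamma(-m) = gamma(m).
Pure AR (q = 0): c_0 = sigma^2 = 2, c_k = 0 for k >= 1.
Equations for k = 0, 1, 2 (AR order 2, c_2 = 0):
  (E0) gamma(0) = phi_1 gamma(1) + phi_2 gamma(2) + c_0
  (E1) gamma(1) = phi_1 gamma(0) + phi_2 gamma(1) + c_1
  (E2) gamma(2) = phi_1 gamma(1) + phi_2 gamma(0)
From (E1): gamma(1) = A gamma(0) + B with
  A = phi_1 / (1 - phi_2) = 0.227 / 1.623 = 0.139864,   B = c_1 / (1 - phi_2) = 0 / 1.623 = 0.
Insert (E2) into (E0): gamma(0) (1 - phi_2^2) = phi_1 (1 + phi_2) gamma(1) + c_0.
  phi_1 (1 + phi_2) = (0.227)(0.377) = 0.085579,   1 - phi_2^2 = 0.611871.
Replace gamma(1) by A gamma(0) + B and collect gamma(0):
  gamma(0) [0.611871 - (0.085579)(0.139864)] = c_0 = 2
  gamma(0) * 0.599902 = 2
  gamma(0) = 2 / 0.599902 = 3.33388.
  gamma(1) = A gamma(0) = (0.139864)(3.33388) = 0.466291.
  gamma(2) = phi_1 gamma(1) + phi_2 gamma(0) = (0.227)(0.466291) + (-0.623)(3.33388) = -1.971159.
Therefore gamma(2) = -1.9712 (to 4 decimal places).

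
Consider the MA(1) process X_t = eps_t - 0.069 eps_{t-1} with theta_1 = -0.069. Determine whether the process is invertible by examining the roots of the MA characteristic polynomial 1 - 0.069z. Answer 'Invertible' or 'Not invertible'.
\text{Invertible}

The MA(q) characteristic polynomial is P(z) = 1 - 0.069z.
Invertibility requires all roots to lie outside the unit circle, i.e. |z| > 1 for every root.
This is linear in z: 1 + (-0.069) z = 0  =>  z = -1/(-0.069) = 14.492754,  |z| = 14.492754.
Moduli of all roots: 14.4928.
All moduli strictly greater than 1? Yes.
Verdict: Invertible.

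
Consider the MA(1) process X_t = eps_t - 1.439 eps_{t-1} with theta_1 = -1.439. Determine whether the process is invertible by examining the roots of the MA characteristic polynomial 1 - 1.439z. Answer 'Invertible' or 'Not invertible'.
\text{Not invertible}

The MA(q) characteristic polynomial is P(z) = 1 - 1.439z.
Invertibility requires all roots to lie outside the unit circle, i.e. |z| > 1 for every root.
This is linear in z: 1 + (-1.439) z = 0  =>  z = -1/(-1.439) = 0.694927,  |z| = 0.694927.
Moduli of all roots: 0.6949.
All moduli strictly greater than 1? No.
Verdict: Not invertible.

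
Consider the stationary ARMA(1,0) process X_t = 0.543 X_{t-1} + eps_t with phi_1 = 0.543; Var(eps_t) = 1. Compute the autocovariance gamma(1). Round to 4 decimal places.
\gamma(1) = 0.7700

Multiply the model equation by X_{t-k} and take expectations. With theta_0 = psi_0 = 1 and psi_j the MA(infinity) weights, this gives
  gamma(k) - sum_i phi_i gamma(k-i) = c_k,
  c_k = sigma^2 * sum_{j=k..q} theta_j psi_{j-k}   (c_k = 0 for k > q),
using gamma(-m) = gamma(m).
Pure AR (q = 0): c_0 = sigma^2 = 1, c_k = 0 for k >= 1.
Equations for k = 0 and k = 1 (AR order 1):
  gamma(0) = phi_1 gamma(1) + c_0
  gamma(1) = phi_1 gamma(0) + c_1
Substituting the second into the first: gamma(0) (1 - phi_1^2) = c_0 + phi_1 c_1, so
  gamma(0) = c_0 / (1 - phi_1^2) = 1 / (1 - (0.543)^2) = 1 / 0.705151 = 1.418136.
  gamma(1) = phi_1 gamma(0) = (0.543)(1.418136) = 0.770048.
Therefore gamma(1) = 0.7700 (to 4 decimal places).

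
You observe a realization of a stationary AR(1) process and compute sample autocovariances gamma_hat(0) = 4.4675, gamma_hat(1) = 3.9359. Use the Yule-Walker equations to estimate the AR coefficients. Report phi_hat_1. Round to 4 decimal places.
\hat\phi_{1} = 0.8810

The Yule-Walker equations for an AR(p) process read, in matrix form,
  Gamma_p phi = r_p,   with   (Gamma_p)_{ij} = gamma(|i - j|),
                       (r_p)_i = gamma(i),   i,j = 1..p.
Substitute the sample gammas (Toeplitz matrix and right-hand side of size 1):
  Gamma_p = [[4.4675]]
  r_p     = [3.9359]
With p = 1 this is the single equation gamma(0) phi_1 = gamma(1):
  phi_hat_1 = gamma(1) / gamma(0) = 3.9359 / 4.4675 = 0.8810.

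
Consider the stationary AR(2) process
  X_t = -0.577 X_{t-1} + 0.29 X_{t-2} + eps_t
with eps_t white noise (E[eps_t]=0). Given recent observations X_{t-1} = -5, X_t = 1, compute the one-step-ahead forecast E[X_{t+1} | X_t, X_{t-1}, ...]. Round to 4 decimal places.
E[X_{t+1} \mid \mathcal F_t] = -2.0270

For an AR(p) model X_t = c + sum_i phi_i X_{t-i} + eps_t, the
one-step-ahead conditional mean is
  E[X_{t+1} | X_t, ...] = c + sum_i phi_i X_{t+1-i}.
Substitute known values:
  E[X_{t+1} | ...] = (-0.577) * (1) + (0.29) * (-5)
                   = -2.0270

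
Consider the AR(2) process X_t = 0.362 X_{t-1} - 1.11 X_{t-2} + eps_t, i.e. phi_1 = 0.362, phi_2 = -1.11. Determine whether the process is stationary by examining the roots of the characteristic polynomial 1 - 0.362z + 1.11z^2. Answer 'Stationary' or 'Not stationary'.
\text{Not stationary}

The AR(p) characteristic polynomial is P(z) = 1 - 0.362z + 1.11z^2.
Stationarity requires all roots to lie outside the unit circle, i.e. |z| > 1 for every root.
Set 1 + (-0.362) z + (1.11) z^2 = 0, i.e. a z^2 + b z + c = 0 with a = 1.11, b = -0.362, c = 1.
Discriminant D = b^2 - 4ac = (-0.362)^2 - 4*(1.11)*1 = 0.131044 - (4.44) = -4.308956.
D < 0, so the roots are the complex-conjugate pair z = (-b +/- i sqrt(-D)) / (2a) = 0.1631 +/- 0.935i.
For a conjugate pair |z|^2 = z * conj(z) = (product of roots) = c/a = 1/(1.11) = 0.900901, so |z| = sqrt(0.900901) = 0.9492 for both roots.
Moduli of all roots: 0.9492, 0.9492.
All moduli strictly greater than 1? No.
Verdict: Not stationary.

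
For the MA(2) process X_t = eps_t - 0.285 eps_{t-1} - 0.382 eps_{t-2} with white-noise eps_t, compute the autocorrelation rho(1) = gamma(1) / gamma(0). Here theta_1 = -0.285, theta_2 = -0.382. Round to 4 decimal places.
\rho(1) = -0.1435

For an MA(q) process with theta_0 = 1, the autocovariance is
  gamma(k) = sigma^2 * sum_{i=0..q-k} theta_i * theta_{i+k},
and rho(k) = gamma(k) / gamma(0). Sigma^2 cancels.
  numerator   = (1)*(-0.285) + (-0.285)*(-0.382) = -0.17613.
  denominator = (1)^2 + (-0.285)^2 + (-0.382)^2 = 1.227149.
  rho(1) = -0.17613 / 1.227149 = -0.1435.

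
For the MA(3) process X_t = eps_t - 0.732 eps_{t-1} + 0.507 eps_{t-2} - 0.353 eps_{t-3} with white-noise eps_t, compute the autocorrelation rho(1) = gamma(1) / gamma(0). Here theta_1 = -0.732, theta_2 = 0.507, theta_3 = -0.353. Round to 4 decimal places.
\rho(1) = -0.6686

For an MA(q) process with theta_0 = 1, the autocovariance is
  gamma(k) = sigma^2 * sum_{i=0..q-k} theta_i * theta_{i+k},
and rho(k) = gamma(k) / gamma(0). Sigma^2 cancels.
  numerator   = (1)*(-0.732) + (-0.732)*(0.507) + (0.507)*(-0.353) = -1.282095.
  denominator = (1)^2 + (-0.732)^2 + (0.507)^2 + (-0.353)^2 = 1.917482.
  rho(1) = -1.282095 / 1.917482 = -0.6686.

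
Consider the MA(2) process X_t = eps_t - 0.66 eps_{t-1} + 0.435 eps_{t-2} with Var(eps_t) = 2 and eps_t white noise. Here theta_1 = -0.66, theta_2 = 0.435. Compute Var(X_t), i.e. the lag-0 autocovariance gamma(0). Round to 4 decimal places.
\gamma(0) = 3.2497

For an MA(q) process X_t = eps_t + sum_i theta_i eps_{t-i} with
Var(eps_t) = sigma^2, the variance is
  gamma(0) = sigma^2 * (1 + sum_i theta_i^2).
  sum_i theta_i^2 = (-0.66)^2 + (0.435)^2 = 0.4356 + 0.189225 = 0.624825.
  gamma(0) = 2 * (1 + 0.624825) = 2 * 1.624825 = 3.24965, which rounds to 3.2497.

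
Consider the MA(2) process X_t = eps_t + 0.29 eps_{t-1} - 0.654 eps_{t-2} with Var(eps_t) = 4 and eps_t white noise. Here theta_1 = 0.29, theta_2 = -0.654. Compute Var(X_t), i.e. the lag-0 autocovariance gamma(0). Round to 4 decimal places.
\gamma(0) = 6.0473

For an MA(q) process X_t = eps_t + sum_i theta_i eps_{t-i} with
Var(eps_t) = sigma^2, the variance is
  gamma(0) = sigma^2 * (1 + sum_i theta_i^2).
  sum_i theta_i^2 = (0.29)^2 + (-0.654)^2 = 0.0841 + 0.427716 = 0.511816.
  gamma(0) = 4 * (1 + 0.511816) = 4 * 1.511816 = 6.047264, which rounds to 6.0473.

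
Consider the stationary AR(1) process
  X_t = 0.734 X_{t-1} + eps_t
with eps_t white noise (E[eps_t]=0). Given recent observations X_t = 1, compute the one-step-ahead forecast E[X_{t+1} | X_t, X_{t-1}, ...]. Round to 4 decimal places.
E[X_{t+1} \mid \mathcal F_t] = 0.7340

For an AR(p) model X_t = c + sum_i phi_i X_{t-i} + eps_t, the
one-step-ahead conditional mean is
  E[X_{t+1} | X_t, ...] = c + sum_i phi_i X_{t+1-i}.
Substitute known values:
  E[X_{t+1} | ...] = (0.734) * (1)
                   = 0.7340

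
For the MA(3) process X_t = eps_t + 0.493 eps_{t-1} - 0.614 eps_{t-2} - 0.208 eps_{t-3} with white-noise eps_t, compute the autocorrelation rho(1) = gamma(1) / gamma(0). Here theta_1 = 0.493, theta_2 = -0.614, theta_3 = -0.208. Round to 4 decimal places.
\rho(1) = 0.1912

For an MA(q) process with theta_0 = 1, the autocovariance is
  gamma(k) = sigma^2 * sum_{i=0..q-k} theta_i * theta_{i+k},
and rho(k) = gamma(k) / gamma(0). Sigma^2 cancels.
  numerator   = (1)*(0.493) + (0.493)*(-0.614) + (-0.614)*(-0.208) = 0.31801.
  denominator = (1)^2 + (0.493)^2 + (-0.614)^2 + (-0.208)^2 = 1.663309.
  rho(1) = 0.31801 / 1.663309 = 0.1912.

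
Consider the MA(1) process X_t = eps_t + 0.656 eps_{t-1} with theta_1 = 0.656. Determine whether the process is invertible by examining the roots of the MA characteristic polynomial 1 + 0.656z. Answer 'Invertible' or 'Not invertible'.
\text{Invertible}

The MA(q) characteristic polynomial is P(z) = 1 + 0.656z.
Invertibility requires all roots to lie outside the unit circle, i.e. |z| > 1 for every root.
This is linear in z: 1 + (0.656) z = 0  =>  z = -1/(0.656) = -1.52439,  |z| = 1.52439.
Moduli of all roots: 1.5244.
All moduli strictly greater than 1? Yes.
Verdict: Invertible.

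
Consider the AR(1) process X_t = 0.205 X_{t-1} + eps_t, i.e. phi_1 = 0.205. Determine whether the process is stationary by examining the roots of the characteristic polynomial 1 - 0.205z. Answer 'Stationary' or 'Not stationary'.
\text{Stationary}

The AR(p) characteristic polynomial is P(z) = 1 - 0.205z.
Stationarity requires all roots to lie outside the unit circle, i.e. |z| > 1 for every root.
This is linear in z: 1 + (-0.205) z = 0  =>  z = -1/(-0.205) = 4.878049,  |z| = 4.878049.
Moduli of all roots: 4.8780.
All moduli strictly greater than 1? Yes.
Verdict: Stationary.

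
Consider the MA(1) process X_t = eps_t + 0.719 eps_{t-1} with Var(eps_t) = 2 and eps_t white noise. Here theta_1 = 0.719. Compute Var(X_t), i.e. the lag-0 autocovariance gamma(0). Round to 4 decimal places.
\gamma(0) = 3.0339

For an MA(q) process X_t = eps_t + sum_i theta_i eps_{t-i} with
Var(eps_t) = sigma^2, the variance is
  gamma(0) = sigma^2 * (1 + sum_i theta_i^2).
  sum_i theta_i^2 = (0.719)^2 = 0.516961.
  gamma(0) = 2 * (1 + 0.516961) = 2 * 1.516961 = 3.033922, which rounds to 3.0339.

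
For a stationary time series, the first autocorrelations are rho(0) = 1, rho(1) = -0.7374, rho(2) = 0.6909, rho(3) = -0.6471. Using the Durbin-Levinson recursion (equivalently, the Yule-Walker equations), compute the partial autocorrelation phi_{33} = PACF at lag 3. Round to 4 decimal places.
\phi_{33} = -0.1569

The PACF at lag k is phi_{kk}, the last component of the solution
to the Yule-Walker system G_k phi = r_k where
  (G_k)_{ij} = rho(|i - j|), (r_k)_i = rho(i), i,j = 1..k.
Equivalently, Durbin-Levinson gives phi_{kk} iteratively:
  phi_{11} = rho(1)
  phi_{kk} = [rho(k) - sum_{j=1..k-1} phi_{k-1,j} rho(k-j)]
            / [1 - sum_{j=1..k-1} phi_{k-1,j} rho(j)],
  phi_{k,j} = phi_{k-1,j} - phi_{kk} phi_{k-1,k-j},  j = 1..k-1.
Step k = 1:
  phi_11 = rho(1) = -0.7374.
Step k = 2:
  phi_22 = [rho(2) - phi_11 rho(1)] / [1 - phi_11 rho(1)] = [0.6909 - (-0.7374)(-0.7374)] / [1 - (-0.7374)(-0.7374)]
         = 0.14714124 / 0.45624124 = 0.322508.
  Update: phi_21 = phi_11 - phi_22 phi_11 = -0.7374 - (0.322508)(-0.7374) = -0.499583.
Step k = 3:
  phi_33 = [rho(3) - phi_21 rho(2) - phi_22 rho(1)] / [1 - phi_21 rho(1) - phi_22 rho(2)]
    numerator   = -0.6471 - (-0.499583)(0.6909) - (0.322508)(-0.7374) = -0.06412109
    denominator = 1 - (-0.499583)(-0.7374) - (0.322508)(0.6909) = 0.40878708
  phi_33 = -0.06412109 / 0.40878708 = -0.1569.
Therefore phi_{33} = -0.1569.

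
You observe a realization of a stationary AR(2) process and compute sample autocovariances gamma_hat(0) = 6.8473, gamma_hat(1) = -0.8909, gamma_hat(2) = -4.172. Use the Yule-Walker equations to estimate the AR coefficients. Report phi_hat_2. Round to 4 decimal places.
\hat\phi_{2} = -0.6370

The Yule-Walker equations for an AR(p) process read, in matrix form,
  Gamma_p phi = r_p,   with   (Gamma_p)_{ij} = gamma(|i - j|),
                       (r_p)_i = gamma(i),   i,j = 1..p.
Substitute the sample gammas (Toeplitz matrix and right-hand side of size 2):
  Gamma_p = [[6.8473, -0.8909], [-0.8909, 6.8473]]
  r_p     = [-0.8909, -4.172]
Written out:
  6.8473 phi_1 - 0.8909 phi_2 = -0.8909
  -0.8909 phi_1 + 6.8473 phi_2 = -4.172
Solve by Cramer's rule:
  det = gamma(0)^2 - gamma(1)^2 = (6.8473)^2 - (-0.8909)^2 = 46.88551729 - 0.79370281 = 46.09181448
  phi_hat_1 = [gamma(1) gamma(0) - gamma(1) gamma(2)] / det = [(-0.8909)(6.8473) - (-0.8909)(-4.172)] / 46.09181448 = -9.81709437 / 46.09181448 = -0.213
  phi_hat_2 = [gamma(0) gamma(2) - gamma(1)^2] / det = [(6.8473)(-4.172) - (-0.8909)^2] / 46.09181448 = -29.36063841 / 46.09181448 = -0.637
So phi_hat = [-0.2130, -0.6370].
Therefore phi_hat_2 = -0.6370.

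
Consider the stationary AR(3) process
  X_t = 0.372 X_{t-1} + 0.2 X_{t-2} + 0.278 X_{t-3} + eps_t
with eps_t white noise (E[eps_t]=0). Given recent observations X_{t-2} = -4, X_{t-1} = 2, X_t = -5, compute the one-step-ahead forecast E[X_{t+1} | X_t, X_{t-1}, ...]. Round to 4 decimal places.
E[X_{t+1} \mid \mathcal F_t] = -2.5720

For an AR(p) model X_t = c + sum_i phi_i X_{t-i} + eps_t, the
one-step-ahead conditional mean is
  E[X_{t+1} | X_t, ...] = c + sum_i phi_i X_{t+1-i}.
Substitute known values:
  E[X_{t+1} | ...] = (0.372) * (-5) + (0.2) * (2) + (0.278) * (-4)
                   = -2.5720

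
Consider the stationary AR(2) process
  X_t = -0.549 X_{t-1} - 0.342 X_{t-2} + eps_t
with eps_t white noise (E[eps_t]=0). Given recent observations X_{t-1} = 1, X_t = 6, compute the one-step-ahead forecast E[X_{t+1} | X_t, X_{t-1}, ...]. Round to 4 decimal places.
E[X_{t+1} \mid \mathcal F_t] = -3.6360

For an AR(p) model X_t = c + sum_i phi_i X_{t-i} + eps_t, the
one-step-ahead conditional mean is
  E[X_{t+1} | X_t, ...] = c + sum_i phi_i X_{t+1-i}.
Substitute known values:
  E[X_{t+1} | ...] = (-0.549) * (6) + (-0.342) * (1)
                   = -3.6360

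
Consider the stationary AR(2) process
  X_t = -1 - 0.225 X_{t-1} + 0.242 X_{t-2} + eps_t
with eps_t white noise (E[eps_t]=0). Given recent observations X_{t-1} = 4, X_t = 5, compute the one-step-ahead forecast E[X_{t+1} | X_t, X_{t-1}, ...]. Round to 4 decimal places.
E[X_{t+1} \mid \mathcal F_t] = -1.1570

For an AR(p) model X_t = c + sum_i phi_i X_{t-i} + eps_t, the
one-step-ahead conditional mean is
  E[X_{t+1} | X_t, ...] = c + sum_i phi_i X_{t+1-i}.
Substitute known values:
  E[X_{t+1} | ...] = -1 + (-0.225) * (5) + (0.242) * (4)
                   = -1.1570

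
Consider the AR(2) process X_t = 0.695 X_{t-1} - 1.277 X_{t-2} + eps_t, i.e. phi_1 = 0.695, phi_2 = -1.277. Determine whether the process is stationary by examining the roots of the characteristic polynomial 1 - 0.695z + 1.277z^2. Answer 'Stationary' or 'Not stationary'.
\text{Not stationary}

The AR(p) characteristic polynomial is P(z) = 1 - 0.695z + 1.277z^2.
Stationarity requires all roots to lie outside the unit circle, i.e. |z| > 1 for every root.
Set 1 + (-0.695) z + (1.277) z^2 = 0, i.e. a z^2 + b z + c = 0 with a = 1.277, b = -0.695, c = 1.
Discriminant D = b^2 - 4ac = (-0.695)^2 - 4*(1.277)*1 = 0.483025 - (5.108) = -4.624975.
D < 0, so the roots are the complex-conjugate pair z = (-b +/- i sqrt(-D)) / (2a) = 0.2721 +/- 0.842i.
For a conjugate pair |z|^2 = z * conj(z) = (product of roots) = c/a = 1/(1.277) = 0.783085, so |z| = sqrt(0.783085) = 0.8849 for both roots.
Moduli of all roots: 0.8849, 0.8849.
All moduli strictly greater than 1? No.
Verdict: Not stationary.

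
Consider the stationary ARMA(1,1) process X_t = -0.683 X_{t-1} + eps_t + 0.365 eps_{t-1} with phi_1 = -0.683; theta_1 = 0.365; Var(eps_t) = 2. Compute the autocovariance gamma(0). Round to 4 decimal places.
\gamma(0) = 2.3791

Multiply the model equation by X_{t-k} and take expectations. With theta_0 = psi_0 = 1 and psi_j the MA(infinity) weights, this gives
  gamma(k) - sum_i phi_i gamma(k-i) = c_k,
  c_k = sigma^2 * sum_{j=k..q} theta_j psi_{j-k}   (c_k = 0 for k > q),
using gamma(-m) = gamma(m).
psi-weights needed (psi_j = theta_j + sum_i phi_i psi_{j-i}):
  psi_1 = theta_1 + phi_1 = 0.365 + (-0.683) = -0.318
Right-hand sides:
  c_0 = sigma^2 (1 + theta_1 psi_1) = 2 * (1 + (0.365)(-0.318)) = 2 * 0.88393 = 1.76786
  c_1 = sigma^2 theta_1 = 2 * (0.365) = 0.73
  c_2 = 0
Equations for k = 0 and k = 1 (AR order 1):
  gamma(0) = phi_1 gamma(1) + c_0
  gamma(1) = phi_1 gamma(0) + c_1
Substituting the second into the first: gamma(0) (1 - phi_1^2) = c_0 + phi_1 c_1, so
  gamma(0) = (c_0 + phi_1 c_1) / (1 - phi_1^2) = (1.76786 + (-0.683)(0.73)) / (1 - (-0.683)^2) = 1.26927 / 0.533511 = 2.379089.
Therefore gamma(0) = 2.3791 (to 4 decimal places).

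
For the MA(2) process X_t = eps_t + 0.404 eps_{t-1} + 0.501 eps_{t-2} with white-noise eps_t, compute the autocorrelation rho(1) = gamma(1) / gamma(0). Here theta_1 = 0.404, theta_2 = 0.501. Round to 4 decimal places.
\rho(1) = 0.4288

For an MA(q) process with theta_0 = 1, the autocovariance is
  gamma(k) = sigma^2 * sum_{i=0..q-k} theta_i * theta_{i+k},
and rho(k) = gamma(k) / gamma(0). Sigma^2 cancels.
  numerator   = (1)*(0.404) + (0.404)*(0.501) = 0.606404.
  denominator = (1)^2 + (0.404)^2 + (0.501)^2 = 1.414217.
  rho(1) = 0.606404 / 1.414217 = 0.4288.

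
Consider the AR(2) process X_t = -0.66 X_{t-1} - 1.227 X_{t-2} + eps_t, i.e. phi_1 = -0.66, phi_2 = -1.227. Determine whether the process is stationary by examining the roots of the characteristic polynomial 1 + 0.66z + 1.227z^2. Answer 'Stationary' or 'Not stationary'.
\text{Not stationary}

The AR(p) characteristic polynomial is P(z) = 1 + 0.66z + 1.227z^2.
Stationarity requires all roots to lie outside the unit circle, i.e. |z| > 1 for every root.
Set 1 + (0.66) z + (1.227) z^2 = 0, i.e. a z^2 + b z + c = 0 with a = 1.227, b = 0.66, c = 1.
Discriminant D = b^2 - 4ac = (0.66)^2 - 4*(1.227)*1 = 0.4356 - (4.908) = -4.4724.
D < 0, so the roots are the complex-conjugate pair z = (-b +/- i sqrt(-D)) / (2a) = -0.2689 +/- 0.8618i.
For a conjugate pair |z|^2 = z * conj(z) = (product of roots) = c/a = 1/(1.227) = 0.814996, so |z| = sqrt(0.814996) = 0.9028 for both roots.
Moduli of all roots: 0.9028, 0.9028.
All moduli strictly greater than 1? No.
Verdict: Not stationary.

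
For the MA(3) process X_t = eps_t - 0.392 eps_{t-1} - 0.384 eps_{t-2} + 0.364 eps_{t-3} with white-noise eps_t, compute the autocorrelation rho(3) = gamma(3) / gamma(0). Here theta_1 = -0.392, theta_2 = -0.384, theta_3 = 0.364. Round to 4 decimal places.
\rho(3) = 0.2539

For an MA(q) process with theta_0 = 1, the autocovariance is
  gamma(k) = sigma^2 * sum_{i=0..q-k} theta_i * theta_{i+k},
and rho(k) = gamma(k) / gamma(0). Sigma^2 cancels.
  numerator   = (1)*(0.364) = 0.364.
  denominator = (1)^2 + (-0.392)^2 + (-0.384)^2 + (0.364)^2 = 1.433616.
  rho(3) = 0.364 / 1.433616 = 0.2539.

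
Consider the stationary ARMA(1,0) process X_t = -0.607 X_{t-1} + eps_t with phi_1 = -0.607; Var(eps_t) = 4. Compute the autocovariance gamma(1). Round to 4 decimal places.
\gamma(1) = -3.8445

Multiply the model equation by X_{t-k} and take expectations. With theta_0 = psi_0 = 1 and psi_j the MA(infinity) weights, this gives
  gamma(k) - sum_i phi_i gamma(k-i) = c_k,
  c_k = sigma^2 * sum_{j=k..q} theta_j psi_{j-k}   (c_k = 0 for k > q),
using gamma(-m) = gamma(m).
Pure AR (q = 0): c_0 = sigma^2 = 4, c_k = 0 for k >= 1.
Equations for k = 0 and k = 1 (AR order 1):
  gamma(0) = phi_1 gamma(1) + c_0
  gamma(1) = phi_1 gamma(0) + c_1
Substituting the second into the first: gamma(0) (1 - phi_1^2) = c_0 + phi_1 c_1, so
  gamma(0) = c_0 / (1 - phi_1^2) = 4 / (1 - (-0.607)^2) = 4 / 0.631551 = 6.333614.
  gamma(1) = phi_1 gamma(0) = (-0.607)(6.333614) = -3.844503.
Therefore gamma(1) = -3.8445 (to 4 decimal places).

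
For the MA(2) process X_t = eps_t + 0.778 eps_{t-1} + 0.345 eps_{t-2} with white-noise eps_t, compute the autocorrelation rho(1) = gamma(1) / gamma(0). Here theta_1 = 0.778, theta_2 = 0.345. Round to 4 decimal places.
\rho(1) = 0.6069

For an MA(q) process with theta_0 = 1, the autocovariance is
  gamma(k) = sigma^2 * sum_{i=0..q-k} theta_i * theta_{i+k},
and rho(k) = gamma(k) / gamma(0). Sigma^2 cancels.
  numerator   = (1)*(0.778) + (0.778)*(0.345) = 1.04641.
  denominator = (1)^2 + (0.778)^2 + (0.345)^2 = 1.724309.
  rho(1) = 1.04641 / 1.724309 = 0.6069.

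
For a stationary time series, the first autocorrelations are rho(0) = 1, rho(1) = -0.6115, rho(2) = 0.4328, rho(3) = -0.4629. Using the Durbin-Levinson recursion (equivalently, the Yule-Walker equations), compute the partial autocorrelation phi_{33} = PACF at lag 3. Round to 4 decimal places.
\phi_{33} = -0.2669

The PACF at lag k is phi_{kk}, the last component of the solution
to the Yule-Walker system G_k phi = r_k where
  (G_k)_{ij} = rho(|i - j|), (r_k)_i = rho(i), i,j = 1..k.
Equivalently, Durbin-Levinson gives phi_{kk} iteratively:
  phi_{11} = rho(1)
  phi_{kk} = [rho(k) - sum_{j=1..k-1} phi_{k-1,j} rho(k-j)]
            / [1 - sum_{j=1..k-1} phi_{k-1,j} rho(j)],
  phi_{k,j} = phi_{k-1,j} - phi_{kk} phi_{k-1,k-j},  j = 1..k-1.
Step k = 1:
  phi_11 = rho(1) = -0.6115.
Step k = 2:
  phi_22 = [rho(2) - phi_11 rho(1)] / [1 - phi_11 rho(1)] = [0.4328 - (-0.6115)(-0.6115)] / [1 - (-0.6115)(-0.6115)]
         = 0.05886775 / 0.62606775 = 0.094028.
  Update: phi_21 = phi_11 - phi_22 phi_11 = -0.6115 - (0.094028)(-0.6115) = -0.554002.
Step k = 3:
  phi_33 = [rho(3) - phi_21 rho(2) - phi_22 rho(1)] / [1 - phi_21 rho(1) - phi_22 rho(2)]
    numerator   = -0.4629 - (-0.554002)(0.4328) - (0.094028)(-0.6115) = -0.16562995
    denominator = 1 - (-0.554002)(-0.6115) - (0.094028)(0.4328) = 0.62053255
  phi_33 = -0.16562995 / 0.62053255 = -0.2669.
Therefore phi_{33} = -0.2669.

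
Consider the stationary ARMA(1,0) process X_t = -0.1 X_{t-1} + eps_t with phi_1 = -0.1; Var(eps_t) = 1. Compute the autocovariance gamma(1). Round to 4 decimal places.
\gamma(1) = -0.1010

Multiply the model equation by X_{t-k} and take expectations. With theta_0 = psi_0 = 1 and psi_j the MA(infinity) weights, this gives
  gamma(k) - sum_i phi_i gamma(k-i) = c_k,
  c_k = sigma^2 * sum_{j=k..q} theta_j psi_{j-k}   (c_k = 0 for k > q),
using gamma(-m) = gamma(m).
Pure AR (q = 0): c_0 = sigma^2 = 1, c_k = 0 for k >= 1.
Equations for k = 0 and k = 1 (AR order 1):
  gamma(0) = phi_1 gamma(1) + c_0
  gamma(1) = phi_1 gamma(0) + c_1
Substituting the second into the first: gamma(0) (1 - phi_1^2) = c_0 + phi_1 c_1, so
  gamma(0) = c_0 / (1 - phi_1^2) = 1 / (1 - (-0.1)^2) = 1 / 0.99 = 1.010101.
  gamma(1) = phi_1 gamma(0) = (-0.1)(1.010101) = -0.10101.
Therefore gamma(1) = -0.1010 (to 4 decimal places).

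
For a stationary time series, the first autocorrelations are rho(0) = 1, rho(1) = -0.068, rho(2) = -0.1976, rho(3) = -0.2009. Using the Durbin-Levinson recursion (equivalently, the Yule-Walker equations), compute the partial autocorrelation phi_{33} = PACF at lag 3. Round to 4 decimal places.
\phi_{33} = -0.2419

The PACF at lag k is phi_{kk}, the last component of the solution
to the Yule-Walker system G_k phi = r_k where
  (G_k)_{ij} = rho(|i - j|), (r_k)_i = rho(i), i,j = 1..k.
Equivalently, Durbin-Levinson gives phi_{kk} iteratively:
  phi_{11} = rho(1)
  phi_{kk} = [rho(k) - sum_{j=1..k-1} phi_{k-1,j} rho(k-j)]
            / [1 - sum_{j=1..k-1} phi_{k-1,j} rho(j)],
  phi_{k,j} = phi_{k-1,j} - phi_{kk} phi_{k-1,k-j},  j = 1..k-1.
Step k = 1:
  phi_11 = rho(1) = -0.068.
Step k = 2:
  phi_22 = [rho(2) - phi_11 rho(1)] / [1 - phi_11 rho(1)] = [-0.1976 - (-0.068)(-0.068)] / [1 - (-0.068)(-0.068)]
         = -0.202224 / 0.995376 = -0.203163.
  Update: phi_21 = phi_11 - phi_22 phi_11 = -0.068 - (-0.203163)(-0.068) = -0.081815.
Step k = 3:
  phi_33 = [rho(3) - phi_21 rho(2) - phi_22 rho(1)] / [1 - phi_21 rho(1) - phi_22 rho(2)]
    numerator   = -0.2009 - (-0.081815)(-0.1976) - (-0.203163)(-0.068) = -0.23088178
    denominator = 1 - (-0.081815)(-0.068) - (-0.203163)(-0.1976) = 0.95429148
  phi_33 = -0.23088178 / 0.95429148 = -0.2419.
Therefore phi_{33} = -0.2419.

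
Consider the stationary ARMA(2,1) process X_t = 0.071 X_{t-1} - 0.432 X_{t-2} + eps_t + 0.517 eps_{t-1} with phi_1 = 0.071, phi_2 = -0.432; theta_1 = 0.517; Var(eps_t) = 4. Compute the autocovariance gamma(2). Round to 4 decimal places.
\gamma(2) = -2.6827

Multiply the model equation by X_{t-k} and take expectations. With theta_0 = psi_0 = 1 and psi_j the MA(infinity) weights, this gives
  gamma(k) - sum_i phi_i gamma(k-i) = c_k,
  c_k = sigma^2 * sum_{j=k..q} theta_j psi_{j-k}   (c_k = 0 for k > q),
using gamma(-m) = gamma(m).
psi-weights needed (psi_j = theta_j + sum_i phi_i psi_{j-i}):
  psi_1 = theta_1 + phi_1 = 0.517 + (0.071) = 0.588
Right-hand sides:
  c_0 = sigma^2 (1 + theta_1 psi_1) = 4 * (1 + (0.517)(0.588)) = 4 * 1.303996 = 5.215984
  c_1 = sigma^2 theta_1 = 4 * (0.517) = 2.068
  c_2 = 0
Equations for k = 0, 1, 2 (AR order 2, c_2 = 0):
  (E0) gamma(0) = phi_1 gamma(1) + phi_2 gamma(2) + c_0
  (E1) gamma(1) = phi_1 gamma(0) + phi_2 gamma(1) + c_1
  (E2) gamma(2) = phi_1 gamma(1) + phi_2 gamma(0)
From (E1): gamma(1) = A gamma(0) + B with
  A = phi_1 / (1 - phi_2) = 0.071 / 1.432 = 0.049581,   B = c_1 / (1 - phi_2) = 2.068 / 1.432 = 1.444134.
Insert (E2) into (E0): gamma(0) (1 - phi_2^2) = phi_1 (1 + phi_2) gamma(1) + c_0.
  phi_1 (1 + phi_2) = (0.071)(0.568) = 0.040328,   1 - phi_2^2 = 0.813376.
Replace gamma(1) by A gamma(0) + B and collect gamma(0):
  gamma(0) [0.813376 - (0.040328)(0.049581)] = (0.040328)(1.444134) + 5.215984
  gamma(0) * 0.811376 = 5.274223
  gamma(0) = 5.274223 / 0.811376 = 6.50034.
  gamma(1) = A gamma(0) + B = (0.049581)(6.50034) + (1.444134) = 1.766427.
  gamma(2) = phi_1 gamma(1) + phi_2 gamma(0) = (0.071)(1.766427) + (-0.432)(6.50034) = -2.68273.
Therefore gamma(2) = -2.6827 (to 4 decimal places).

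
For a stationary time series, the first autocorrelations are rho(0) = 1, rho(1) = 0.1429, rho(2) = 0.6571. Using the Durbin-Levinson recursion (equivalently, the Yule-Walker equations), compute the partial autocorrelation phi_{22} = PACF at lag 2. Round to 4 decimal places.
\phi_{22} = 0.6500

The PACF at lag k is phi_{kk}, the last component of the solution
to the Yule-Walker system G_k phi = r_k where
  (G_k)_{ij} = rho(|i - j|), (r_k)_i = rho(i), i,j = 1..k.
Equivalently, Durbin-Levinson gives phi_{kk} iteratively:
  phi_{11} = rho(1)
  phi_{kk} = [rho(k) - sum_{j=1..k-1} phi_{k-1,j} rho(k-j)]
            / [1 - sum_{j=1..k-1} phi_{k-1,j} rho(j)],
  phi_{k,j} = phi_{k-1,j} - phi_{kk} phi_{k-1,k-j},  j = 1..k-1.
Step k = 1:
  phi_11 = rho(1) = 0.1429.
Step k = 2:
  phi_22 = [rho(2) - phi_11 rho(1)] / [1 - phi_11 rho(1)] = [0.6571 - (0.1429)(0.1429)] / [1 - (0.1429)(0.1429)]
         = 0.63667959 / 0.97957959 = 0.65.
Therefore phi_{22} = 0.6500.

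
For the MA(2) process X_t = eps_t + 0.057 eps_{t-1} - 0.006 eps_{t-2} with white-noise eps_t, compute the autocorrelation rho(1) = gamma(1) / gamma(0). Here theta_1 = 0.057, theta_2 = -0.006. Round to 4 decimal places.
\rho(1) = 0.0565

For an MA(q) process with theta_0 = 1, the autocovariance is
  gamma(k) = sigma^2 * sum_{i=0..q-k} theta_i * theta_{i+k},
and rho(k) = gamma(k) / gamma(0). Sigma^2 cancels.
  numerator   = (1)*(0.057) + (0.057)*(-0.006) = 0.056658.
  denominator = (1)^2 + (0.057)^2 + (-0.006)^2 = 1.003285.
  rho(1) = 0.056658 / 1.003285 = 0.0565.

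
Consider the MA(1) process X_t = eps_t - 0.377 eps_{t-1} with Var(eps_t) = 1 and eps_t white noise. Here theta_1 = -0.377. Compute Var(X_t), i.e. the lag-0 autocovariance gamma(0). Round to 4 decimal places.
\gamma(0) = 1.1421

For an MA(q) process X_t = eps_t + sum_i theta_i eps_{t-i} with
Var(eps_t) = sigma^2, the variance is
  gamma(0) = sigma^2 * (1 + sum_i theta_i^2).
  sum_i theta_i^2 = (-0.377)^2 = 0.142129.
  gamma(0) = 1 * (1 + 0.142129) = 1 * 1.142129 = 1.142129, which rounds to 1.1421.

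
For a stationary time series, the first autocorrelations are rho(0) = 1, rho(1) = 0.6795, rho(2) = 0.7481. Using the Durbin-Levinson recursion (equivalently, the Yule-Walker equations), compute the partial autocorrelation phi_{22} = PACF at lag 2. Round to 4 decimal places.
\phi_{22} = 0.5320

The PACF at lag k is phi_{kk}, the last component of the solution
to the Yule-Walker system G_k phi = r_k where
  (G_k)_{ij} = rho(|i - j|), (r_k)_i = rho(i), i,j = 1..k.
Equivalently, Durbin-Levinson gives phi_{kk} iteratively:
  phi_{11} = rho(1)
  phi_{kk} = [rho(k) - sum_{j=1..k-1} phi_{k-1,j} rho(k-j)]
            / [1 - sum_{j=1..k-1} phi_{k-1,j} rho(j)],
  phi_{k,j} = phi_{k-1,j} - phi_{kk} phi_{k-1,k-j},  j = 1..k-1.
Step k = 1:
  phi_11 = rho(1) = 0.6795.
Step k = 2:
  phi_22 = [rho(2) - phi_11 rho(1)] / [1 - phi_11 rho(1)] = [0.7481 - (0.6795)(0.6795)] / [1 - (0.6795)(0.6795)]
         = 0.28637975 / 0.53827975 = 0.532.
Therefore phi_{22} = 0.5320.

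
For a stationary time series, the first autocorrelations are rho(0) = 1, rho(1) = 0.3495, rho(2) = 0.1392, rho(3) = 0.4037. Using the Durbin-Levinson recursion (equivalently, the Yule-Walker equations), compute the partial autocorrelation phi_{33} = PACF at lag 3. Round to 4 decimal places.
\phi_{33} = 0.3979

The PACF at lag k is phi_{kk}, the last component of the solution
to the Yule-Walker system G_k phi = r_k where
  (G_k)_{ij} = rho(|i - j|), (r_k)_i = rho(i), i,j = 1..k.
Equivalently, Durbin-Levinson gives phi_{kk} iteratively:
  phi_{11} = rho(1)
  phi_{kk} = [rho(k) - sum_{j=1..k-1} phi_{k-1,j} rho(k-j)]
            / [1 - sum_{j=1..k-1} phi_{k-1,j} rho(j)],
  phi_{k,j} = phi_{k-1,j} - phi_{kk} phi_{k-1,k-j},  j = 1..k-1.
Step k = 1:
  phi_11 = rho(1) = 0.3495.
Step k = 2:
  phi_22 = [rho(2) - phi_11 rho(1)] / [1 - phi_11 rho(1)] = [0.1392 - (0.3495)(0.3495)] / [1 - (0.3495)(0.3495)]
         = 0.01704975 / 0.87784975 = 0.019422.
  Update: phi_21 = phi_11 - phi_22 phi_11 = 0.3495 - (0.019422)(0.3495) = 0.342712.
Step k = 3:
  phi_33 = [rho(3) - phi_21 rho(2) - phi_22 rho(1)] / [1 - phi_21 rho(1) - phi_22 rho(2)]
    numerator   = 0.4037 - (0.342712)(0.1392) - (0.019422)(0.3495) = 0.34920645
    denominator = 1 - (0.342712)(0.3495) - (0.019422)(0.1392) = 0.87751861
  phi_33 = 0.34920645 / 0.87751861 = 0.3979.
Therefore phi_{33} = 0.3979.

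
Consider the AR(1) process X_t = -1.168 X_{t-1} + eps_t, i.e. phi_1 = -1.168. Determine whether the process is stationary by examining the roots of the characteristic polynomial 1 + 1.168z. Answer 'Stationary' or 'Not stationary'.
\text{Not stationary}

The AR(p) characteristic polynomial is P(z) = 1 + 1.168z.
Stationarity requires all roots to lie outside the unit circle, i.e. |z| > 1 for every root.
This is linear in z: 1 + (1.168) z = 0  =>  z = -1/(1.168) = -0.856164,  |z| = 0.856164.
Moduli of all roots: 0.8562.
All moduli strictly greater than 1? No.
Verdict: Not stationary.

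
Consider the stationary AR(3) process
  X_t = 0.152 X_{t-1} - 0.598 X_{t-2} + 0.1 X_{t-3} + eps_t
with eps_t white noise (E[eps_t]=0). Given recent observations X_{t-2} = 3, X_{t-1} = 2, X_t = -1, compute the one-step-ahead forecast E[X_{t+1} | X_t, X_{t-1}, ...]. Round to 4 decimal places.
E[X_{t+1} \mid \mathcal F_t] = -1.0480

For an AR(p) model X_t = c + sum_i phi_i X_{t-i} + eps_t, the
one-step-ahead conditional mean is
  E[X_{t+1} | X_t, ...] = c + sum_i phi_i X_{t+1-i}.
Substitute known values:
  E[X_{t+1} | ...] = (0.152) * (-1) + (-0.598) * (2) + (0.1) * (3)
                   = -1.0480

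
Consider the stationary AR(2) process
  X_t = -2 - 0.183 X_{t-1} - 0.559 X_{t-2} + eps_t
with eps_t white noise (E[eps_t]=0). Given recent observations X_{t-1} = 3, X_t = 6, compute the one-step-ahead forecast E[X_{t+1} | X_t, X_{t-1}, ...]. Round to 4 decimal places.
E[X_{t+1} \mid \mathcal F_t] = -4.7750

For an AR(p) model X_t = c + sum_i phi_i X_{t-i} + eps_t, the
one-step-ahead conditional mean is
  E[X_{t+1} | X_t, ...] = c + sum_i phi_i X_{t+1-i}.
Substitute known values:
  E[X_{t+1} | ...] = -2 + (-0.183) * (6) + (-0.559) * (3)
                   = -4.7750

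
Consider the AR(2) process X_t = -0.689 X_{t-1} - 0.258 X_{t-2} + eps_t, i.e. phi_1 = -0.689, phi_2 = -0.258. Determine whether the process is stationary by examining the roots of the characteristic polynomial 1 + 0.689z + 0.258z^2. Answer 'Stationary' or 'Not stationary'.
\text{Stationary}

The AR(p) characteristic polynomial is P(z) = 1 + 0.689z + 0.258z^2.
Stationarity requires all roots to lie outside the unit circle, i.e. |z| > 1 for every root.
Set 1 + (0.689) z + (0.258) z^2 = 0, i.e. a z^2 + b z + c = 0 with a = 0.258, b = 0.689, c = 1.
Discriminant D = b^2 - 4ac = (0.689)^2 - 4*(0.258)*1 = 0.474721 - (1.032) = -0.557279.
D < 0, so the roots are the complex-conjugate pair z = (-b +/- i sqrt(-D)) / (2a) = -1.3353 +/- 1.4467i.
For a conjugate pair |z|^2 = z * conj(z) = (product of roots) = c/a = 1/(0.258) = 3.875969, so |z| = sqrt(3.875969) = 1.9687 for both roots.
Moduli of all roots: 1.9687, 1.9687.
All moduli strictly greater than 1? Yes.
Verdict: Stationary.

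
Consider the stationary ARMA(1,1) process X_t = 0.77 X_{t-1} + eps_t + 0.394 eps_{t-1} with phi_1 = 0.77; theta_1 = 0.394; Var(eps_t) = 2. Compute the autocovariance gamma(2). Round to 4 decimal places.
\gamma(2) = 5.7391

Multiply the model equation by X_{t-k} and take expectations. With theta_0 = psi_0 = 1 and psi_j the MA(infinity) weights, this gives
  gamma(k) - sum_i phi_i gamma(k-i) = c_k,
  c_k = sigma^2 * sum_{j=k..q} theta_j psi_{j-k}   (c_k = 0 for k > q),
using gamma(-m) = gamma(m).
psi-weights needed (psi_j = theta_j + sum_i phi_i psi_{j-i}):
  psi_1 = theta_1 + phi_1 = 0.394 + (0.77) = 1.164
Right-hand sides:
  c_0 = sigma^2 (1 + theta_1 psi_1) = 2 * (1 + (0.394)(1.164)) = 2 * 1.458616 = 2.917232
  c_1 = sigma^2 theta_1 = 2 * (0.394) = 0.788
  c_2 = 0
Equations for k = 0 and k = 1 (AR order 1):
  gamma(0) = phi_1 gamma(1) + c_0
  gamma(1) = phi_1 gamma(0) + c_1
Substituting the second into the first: gamma(0) (1 - phi_1^2) = c_0 + phi_1 c_1, so
  gamma(0) = (c_0 + phi_1 c_1) / (1 - phi_1^2) = (2.917232 + (0.77)(0.788)) / (1 - (0.77)^2) = 3.523992 / 0.4071 = 8.65633.
  gamma(1) = phi_1 gamma(0) + c_1 = (0.77)(8.65633) + (0.788) = 7.453374.
For k = 2 (> q): gamma(2) = phi_1 gamma(1) = (0.77)(7.453374) = 5.739098.
Therefore gamma(2) = 5.7391 (to 4 decimal places).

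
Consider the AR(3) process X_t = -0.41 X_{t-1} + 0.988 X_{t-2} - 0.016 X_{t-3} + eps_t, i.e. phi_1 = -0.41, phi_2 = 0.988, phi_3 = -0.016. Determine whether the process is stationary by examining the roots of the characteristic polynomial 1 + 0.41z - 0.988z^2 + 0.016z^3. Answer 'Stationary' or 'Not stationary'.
\text{Not stationary}

The AR(p) characteristic polynomial is P(z) = 1 + 0.41z - 0.988z^2 + 0.016z^3.
Stationarity requires all roots to lie outside the unit circle, i.e. |z| > 1 for every root.
Degree 3: look for a simple real root z0 first, then factor out (1 - z/z0) and solve the remaining quadratic.
Testing z0 = 1.25: P(1.25) = 1 + (0.41)(1.25) + (-0.988)(1.25)^2 + (0.016)(1.25)^3
  = 1 + (0.5125) + (-1.54375) + (0.03125) = 0.  So z_0 = 1.25 is a root, |z_0| = 1.25.
Divide out the factor (1 - 0.8 z) = (1 - z/z0) (since 1/z0 = 0.8):
  P(z) = (1 - 0.8 z)(1 + (1.21) z + (-0.02) z^2)
  [check: z-coef 1.21 - (0.8) = 0.41; z^2-coef -0.02 - (0.8)(1.21) = -0.988; z^3-coef -(0.8)(-0.02) = 0.016.]
Remaining roots from the quadratic factor 1 + (1.21) z + (-0.02) z^2:
  Set 1 + (1.21) z + (-0.02) z^2 = 0, i.e. a z^2 + b z + c = 0 with a = -0.02, b = 1.21, c = 1.
  Discriminant D = b^2 - 4ac = (1.21)^2 - 4*(-0.02)*1 = 1.4641 - (-0.08) = 1.5441.
  D >= 0, so the roots are real: z = (-b +/- sqrt(D)) / (2a) = (-1.21 +/- 1.242618) / (-0.04).
    z_1 = (-1.21 + 1.242618) / (-0.04) = -0.8155,   |z_1| = 0.8155.
    z_2 = (-1.21 - 1.242618) / (-0.04) = 61.3155,   |z_2| = 61.3155.
Moduli of all roots: 1.2500, 0.8155, 61.3155.
All moduli strictly greater than 1? No.
Verdict: Not stationary.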